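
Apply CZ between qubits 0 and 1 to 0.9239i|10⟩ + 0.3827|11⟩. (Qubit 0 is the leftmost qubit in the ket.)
0.9239i|10⟩ - 0.3827|11⟩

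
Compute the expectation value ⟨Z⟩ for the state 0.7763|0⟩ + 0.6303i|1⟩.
0.2054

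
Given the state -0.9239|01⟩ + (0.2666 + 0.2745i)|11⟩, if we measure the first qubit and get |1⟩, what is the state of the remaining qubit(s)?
(0.6967 + 0.7174i)|1⟩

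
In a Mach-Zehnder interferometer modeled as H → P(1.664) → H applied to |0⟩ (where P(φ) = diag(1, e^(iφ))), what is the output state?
(0.4535 + 0.4978i)|0⟩ + (0.5465 - 0.4978i)|1⟩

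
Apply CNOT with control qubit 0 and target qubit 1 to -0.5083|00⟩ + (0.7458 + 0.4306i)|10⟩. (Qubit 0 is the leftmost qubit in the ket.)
-0.5083|00⟩ + (0.7458 + 0.4306i)|11⟩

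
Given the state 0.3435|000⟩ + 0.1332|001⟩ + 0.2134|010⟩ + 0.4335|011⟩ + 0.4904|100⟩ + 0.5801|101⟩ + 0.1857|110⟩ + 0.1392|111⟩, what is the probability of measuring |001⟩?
0.01774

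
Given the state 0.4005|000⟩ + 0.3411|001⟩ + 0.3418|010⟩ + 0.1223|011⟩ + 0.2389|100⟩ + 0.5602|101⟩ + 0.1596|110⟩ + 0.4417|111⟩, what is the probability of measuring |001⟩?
0.1163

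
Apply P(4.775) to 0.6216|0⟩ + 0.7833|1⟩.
0.6216|0⟩ + (0.04901 - 0.7818i)|1⟩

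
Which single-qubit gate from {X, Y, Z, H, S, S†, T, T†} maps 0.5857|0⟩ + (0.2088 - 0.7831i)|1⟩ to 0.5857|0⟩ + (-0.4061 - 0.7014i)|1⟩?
T†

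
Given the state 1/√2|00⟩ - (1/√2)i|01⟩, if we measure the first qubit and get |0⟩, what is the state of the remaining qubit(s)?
1/√2|0⟩ - (1/√2)i|1⟩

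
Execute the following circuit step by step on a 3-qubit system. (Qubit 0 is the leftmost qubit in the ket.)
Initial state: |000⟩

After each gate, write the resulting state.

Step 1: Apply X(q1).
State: |010⟩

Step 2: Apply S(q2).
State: |010⟩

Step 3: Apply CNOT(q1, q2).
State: |011⟩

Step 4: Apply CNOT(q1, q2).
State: |010⟩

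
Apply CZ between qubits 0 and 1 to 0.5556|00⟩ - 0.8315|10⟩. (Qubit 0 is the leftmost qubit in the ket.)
0.5556|00⟩ - 0.8315|10⟩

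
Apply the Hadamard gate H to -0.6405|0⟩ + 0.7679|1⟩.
0.09009|0⟩ - 0.9959|1⟩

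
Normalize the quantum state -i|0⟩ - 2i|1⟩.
-(1/√5)i|0⟩ - 0.8944i|1⟩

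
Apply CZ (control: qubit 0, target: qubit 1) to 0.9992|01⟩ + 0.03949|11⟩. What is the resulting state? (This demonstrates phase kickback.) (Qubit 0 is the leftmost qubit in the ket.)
0.9992|01⟩ - 0.03949|11⟩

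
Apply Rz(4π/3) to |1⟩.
(-1/2 + 0.866i)|1⟩

Rz(4π/3) = [[e^(−iθ/2), 0], [0, e^(iθ/2)]] with e^(±iθ/2) = cos(θ/2) ± i·sin(θ/2); θ = 4π/3, cos(θ/2) ≈ -0.5, sin(θ/2) ≈ 0.866025.
With a = amp(|0⟩) = 0 and b = amp(|1⟩) = 1:
new amp(|0⟩) = (-0.5 - 0.866025i)·a = 0
new amp(|1⟩) = (-0.5 + 0.866025i)·b = (-1/2 + 0.866i)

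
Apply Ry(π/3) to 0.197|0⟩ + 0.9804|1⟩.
-0.3196|0⟩ + 0.9476|1⟩

Ry(π/3) = [[cos(θ/2), −sin(θ/2)], [sin(θ/2), cos(θ/2)]]; θ = π/3, cos(θ/2) ≈ 0.866025, sin(θ/2) ≈ 0.5.
With a = amp(|0⟩) = 0.197 and b = amp(|1⟩) = 0.9804:
new amp(|0⟩) = (0.866025)·a + (-0.5)·b = -0.3196
new amp(|1⟩) = (0.5)·a + (0.866025)·b = 0.9476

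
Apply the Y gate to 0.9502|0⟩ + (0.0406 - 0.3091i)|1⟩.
(-0.3091 - 0.0406i)|0⟩ + 0.9502i|1⟩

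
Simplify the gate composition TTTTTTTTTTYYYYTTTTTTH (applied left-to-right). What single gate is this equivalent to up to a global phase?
H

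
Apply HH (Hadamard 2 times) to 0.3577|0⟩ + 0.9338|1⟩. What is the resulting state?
0.3577|0⟩ + 0.9338|1⟩

H² = I, so an even number of Hadamards cancels: H^2 = I and the state is unchanged.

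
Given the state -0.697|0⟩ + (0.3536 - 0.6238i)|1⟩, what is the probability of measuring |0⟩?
0.4858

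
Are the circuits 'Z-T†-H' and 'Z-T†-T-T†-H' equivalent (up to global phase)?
Yes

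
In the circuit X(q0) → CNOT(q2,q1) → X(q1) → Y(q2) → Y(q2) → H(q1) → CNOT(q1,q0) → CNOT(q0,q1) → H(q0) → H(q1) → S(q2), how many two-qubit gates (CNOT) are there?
3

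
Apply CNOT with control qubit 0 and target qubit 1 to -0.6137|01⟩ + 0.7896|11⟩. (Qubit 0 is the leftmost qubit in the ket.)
-0.6137|01⟩ + 0.7896|10⟩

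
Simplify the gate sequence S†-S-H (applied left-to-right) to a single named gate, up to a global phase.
H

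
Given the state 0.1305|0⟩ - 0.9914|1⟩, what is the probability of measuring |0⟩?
0.01703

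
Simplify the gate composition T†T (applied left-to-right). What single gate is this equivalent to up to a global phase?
I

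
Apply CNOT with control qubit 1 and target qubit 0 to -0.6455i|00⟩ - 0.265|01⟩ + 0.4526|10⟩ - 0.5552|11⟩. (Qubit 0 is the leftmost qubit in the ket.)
-0.6455i|00⟩ - 0.5552|01⟩ + 0.4526|10⟩ - 0.265|11⟩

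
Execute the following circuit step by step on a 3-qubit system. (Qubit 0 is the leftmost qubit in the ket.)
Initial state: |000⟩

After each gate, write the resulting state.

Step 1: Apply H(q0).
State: 1/√2|000⟩ + 1/√2|100⟩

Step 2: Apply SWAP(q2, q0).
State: 1/√2|000⟩ + 1/√2|001⟩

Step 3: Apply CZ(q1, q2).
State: 1/√2|000⟩ + 1/√2|001⟩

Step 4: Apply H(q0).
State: 1/2|000⟩ + 1/2|001⟩ + 1/2|100⟩ + 1/2|101⟩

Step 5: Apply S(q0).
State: 1/2|000⟩ + 1/2|001⟩ + (1/2)i|100⟩ + (1/2)i|101⟩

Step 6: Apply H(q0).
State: (1/√8 + (1/√8)i)|000⟩ + (1/√8 + (1/√8)i)|001⟩ + (1/√8 - (1/√8)i)|100⟩ + (1/√8 - (1/√8)i)|101⟩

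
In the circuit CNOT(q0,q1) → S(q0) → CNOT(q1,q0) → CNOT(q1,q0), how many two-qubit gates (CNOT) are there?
3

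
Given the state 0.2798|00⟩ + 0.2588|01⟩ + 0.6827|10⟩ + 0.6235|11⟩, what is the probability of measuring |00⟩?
0.07829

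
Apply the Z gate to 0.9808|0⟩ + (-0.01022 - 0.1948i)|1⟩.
0.9808|0⟩ + (0.01022 + 0.1948i)|1⟩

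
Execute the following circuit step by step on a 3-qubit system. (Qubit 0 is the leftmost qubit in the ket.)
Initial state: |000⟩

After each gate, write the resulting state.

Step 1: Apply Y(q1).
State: i|010⟩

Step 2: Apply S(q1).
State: -|010⟩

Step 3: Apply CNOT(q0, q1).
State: -|010⟩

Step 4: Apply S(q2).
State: -|010⟩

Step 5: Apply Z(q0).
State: -|010⟩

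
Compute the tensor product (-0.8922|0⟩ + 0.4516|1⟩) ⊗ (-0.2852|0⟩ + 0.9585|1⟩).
0.2545|00⟩ - 0.8552|01⟩ - 0.1288|10⟩ + 0.4329|11⟩

amp(|b₁b₂…⟩) = product of the factor amplitudes for bits b₁, b₂, …; only kets whose every factor amplitude is nonzero survive.
|00⟩: (-0.8922)(-0.2852) = 0.2545
|01⟩: (-0.8922)(0.9585) = -0.8552
|10⟩: (0.4516)(-0.2852) = -0.1288
|11⟩: (0.4516)(0.9585) = 0.4329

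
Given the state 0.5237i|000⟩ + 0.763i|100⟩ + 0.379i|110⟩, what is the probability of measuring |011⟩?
0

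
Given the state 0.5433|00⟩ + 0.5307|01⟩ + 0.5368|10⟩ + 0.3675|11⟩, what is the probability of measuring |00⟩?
0.2952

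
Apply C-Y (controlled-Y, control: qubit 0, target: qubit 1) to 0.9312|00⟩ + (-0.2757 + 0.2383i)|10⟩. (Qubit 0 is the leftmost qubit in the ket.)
0.9312|00⟩ + (-0.2383 - 0.2757i)|11⟩

C-Y leaves the control-|0⟩ kets |00⟩, |01⟩ unchanged and applies Y to qubit 1 on the control-|1⟩ pair (|10⟩, |11⟩).
Y = [[0, -i], [i, 0]].
With a = amp(|10⟩) = (-0.2757 + 0.2383i) and b = amp(|11⟩) = 0:
new amp(|10⟩) = (-i)·b = 0
new amp(|11⟩) = (i)·a = (-0.2383 - 0.2757i)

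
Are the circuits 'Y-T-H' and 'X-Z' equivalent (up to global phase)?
No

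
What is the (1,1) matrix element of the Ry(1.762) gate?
0.6364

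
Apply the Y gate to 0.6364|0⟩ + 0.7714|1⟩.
-0.7714i|0⟩ + 0.6364i|1⟩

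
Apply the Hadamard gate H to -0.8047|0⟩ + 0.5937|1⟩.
-0.1492|0⟩ - 0.9888|1⟩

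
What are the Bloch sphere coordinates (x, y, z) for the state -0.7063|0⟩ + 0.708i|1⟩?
(0, -1, -0.002404)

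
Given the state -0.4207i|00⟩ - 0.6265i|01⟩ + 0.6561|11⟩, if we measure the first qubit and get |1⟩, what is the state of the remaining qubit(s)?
|1⟩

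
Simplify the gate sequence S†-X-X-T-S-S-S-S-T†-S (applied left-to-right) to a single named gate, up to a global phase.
I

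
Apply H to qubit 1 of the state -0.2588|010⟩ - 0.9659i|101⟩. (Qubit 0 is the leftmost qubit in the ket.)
-0.183|000⟩ + 0.183|010⟩ - 0.683i|101⟩ - 0.683i|111⟩

H on qubit 1 mixes each pair of kets that differ only in qubit 1: amplitudes (a, b) of (|…0…⟩, |…1…⟩) become ((a + b)/√2, (a − b)/√2). Kets absent from the input have amplitude 0.
(|000⟩, |010⟩): (a, b) = (0, -0.2588) → (-0.183, 0.183)
(|101⟩, |111⟩): (a, b) = (-0.9659i, 0) → (-0.683i, -0.683i)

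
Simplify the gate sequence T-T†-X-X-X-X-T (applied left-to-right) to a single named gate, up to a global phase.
T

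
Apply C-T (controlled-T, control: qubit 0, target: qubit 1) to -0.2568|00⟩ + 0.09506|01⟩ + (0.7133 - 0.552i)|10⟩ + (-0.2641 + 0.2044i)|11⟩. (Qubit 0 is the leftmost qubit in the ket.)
-0.2568|00⟩ + 0.09506|01⟩ + (0.7133 - 0.552i)|10⟩ + (-0.3313 - 0.04221i)|11⟩

C-T leaves the control-|0⟩ kets |00⟩, |01⟩ unchanged and applies T to qubit 1 on the control-|1⟩ pair (|10⟩, |11⟩).
T = [[1, 0], [0, (1/√2 + (1/√2)i)]].
With a = amp(|10⟩) = (0.7133 - 0.552i) and b = amp(|11⟩) = (-0.2641 + 0.2044i):
new amp(|10⟩) = (1)·a = (0.7133 - 0.552i)
new amp(|11⟩) = (1/√2 + (1/√2)i)·b = (-0.3313 - 0.04221i)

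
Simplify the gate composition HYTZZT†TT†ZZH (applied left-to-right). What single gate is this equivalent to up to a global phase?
Y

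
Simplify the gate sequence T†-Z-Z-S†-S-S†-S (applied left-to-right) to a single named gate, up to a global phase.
T†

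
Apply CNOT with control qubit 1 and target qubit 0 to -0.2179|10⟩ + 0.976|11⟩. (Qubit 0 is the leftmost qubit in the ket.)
0.976|01⟩ - 0.2179|10⟩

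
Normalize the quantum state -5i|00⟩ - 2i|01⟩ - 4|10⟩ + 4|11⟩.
-0.6402i|00⟩ - 0.2561i|01⟩ - 0.5121|10⟩ + 0.5121|11⟩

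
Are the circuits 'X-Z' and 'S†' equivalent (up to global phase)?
No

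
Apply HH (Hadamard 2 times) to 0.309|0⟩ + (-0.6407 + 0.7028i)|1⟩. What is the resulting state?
0.309|0⟩ + (-0.6407 + 0.7028i)|1⟩

H² = I, so an even number of Hadamards cancels: H^2 = I and the state is unchanged.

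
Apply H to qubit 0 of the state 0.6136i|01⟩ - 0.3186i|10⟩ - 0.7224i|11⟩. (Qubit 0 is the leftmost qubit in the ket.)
-0.2253i|00⟩ - 0.07693i|01⟩ + 0.2253i|10⟩ + 0.9447i|11⟩

H on qubit 0 mixes each pair of kets that differ only in qubit 0: amplitudes (a, b) of (|…0…⟩, |…1…⟩) become ((a + b)/√2, (a − b)/√2). Kets absent from the input have amplitude 0.
(|00⟩, |10⟩): (a, b) = (0, -0.3186i) → (-0.2253i, 0.2253i)
(|01⟩, |11⟩): (a, b) = (0.6136i, -0.7224i) → (-0.07693i, 0.9447i)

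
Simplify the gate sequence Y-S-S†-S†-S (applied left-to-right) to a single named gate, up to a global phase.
Y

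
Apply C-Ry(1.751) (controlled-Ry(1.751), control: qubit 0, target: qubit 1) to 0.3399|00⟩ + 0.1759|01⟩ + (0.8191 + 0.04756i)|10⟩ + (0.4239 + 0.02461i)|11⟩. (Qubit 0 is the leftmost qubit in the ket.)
0.3399|00⟩ + 0.1759|01⟩ + (0.1992 + 0.01157i)|10⟩ + (0.9005 + 0.05229i)|11⟩

C-Ry(1.751) leaves the control-|0⟩ kets |00⟩, |01⟩ unchanged and applies Ry(1.751) to qubit 1 on the control-|1⟩ pair (|10⟩, |11⟩).
Ry(1.751) = [[cos(θ/2), −sin(θ/2)], [sin(θ/2), cos(θ/2)]]; θ = 1.751, cos(θ/2) ≈ 0.640613, sin(θ/2) ≈ 0.767864.
With a = amp(|10⟩) = (0.8191 + 0.04756i) and b = amp(|11⟩) = (0.4239 + 0.02461i):
new amp(|10⟩) = (0.640613)·a + (-0.767864)·b = (0.1992 + 0.01157i)
new amp(|11⟩) = (0.767864)·a + (0.640613)·b = (0.9005 + 0.05229i)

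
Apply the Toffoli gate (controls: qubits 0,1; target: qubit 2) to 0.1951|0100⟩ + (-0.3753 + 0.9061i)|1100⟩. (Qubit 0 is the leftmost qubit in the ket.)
0.1951|0100⟩ + (-0.3753 + 0.9061i)|1110⟩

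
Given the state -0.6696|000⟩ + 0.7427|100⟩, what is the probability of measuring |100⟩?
0.5516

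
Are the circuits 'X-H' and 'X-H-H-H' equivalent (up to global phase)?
Yes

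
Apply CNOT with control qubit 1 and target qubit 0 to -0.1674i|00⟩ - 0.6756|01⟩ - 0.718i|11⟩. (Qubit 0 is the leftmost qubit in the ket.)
-0.1674i|00⟩ - 0.718i|01⟩ - 0.6756|11⟩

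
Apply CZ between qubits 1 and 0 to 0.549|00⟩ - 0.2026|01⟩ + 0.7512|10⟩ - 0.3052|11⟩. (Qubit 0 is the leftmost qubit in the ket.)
0.549|00⟩ - 0.2026|01⟩ + 0.7512|10⟩ + 0.3052|11⟩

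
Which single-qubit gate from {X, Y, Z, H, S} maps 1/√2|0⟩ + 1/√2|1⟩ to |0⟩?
H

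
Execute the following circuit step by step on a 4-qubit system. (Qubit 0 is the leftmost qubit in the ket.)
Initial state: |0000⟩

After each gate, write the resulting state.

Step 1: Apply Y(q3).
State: i|0001⟩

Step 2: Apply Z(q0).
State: i|0001⟩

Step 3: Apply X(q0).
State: i|1001⟩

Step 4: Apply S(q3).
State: -|1001⟩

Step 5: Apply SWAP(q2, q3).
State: -|1010⟩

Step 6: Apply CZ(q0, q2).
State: |1010⟩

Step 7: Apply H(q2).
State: 1/√2|1000⟩ - 1/√2|1010⟩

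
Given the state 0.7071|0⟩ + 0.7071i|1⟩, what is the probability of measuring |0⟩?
0.5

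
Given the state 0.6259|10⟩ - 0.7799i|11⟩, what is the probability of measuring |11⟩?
0.6082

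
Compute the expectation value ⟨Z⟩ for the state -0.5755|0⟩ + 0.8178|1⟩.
-0.3376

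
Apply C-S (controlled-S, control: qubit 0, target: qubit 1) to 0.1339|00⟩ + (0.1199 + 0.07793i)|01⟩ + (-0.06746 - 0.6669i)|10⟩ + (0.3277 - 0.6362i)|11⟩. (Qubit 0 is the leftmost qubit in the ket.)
0.1339|00⟩ + (0.1199 + 0.07793i)|01⟩ + (-0.06746 - 0.6669i)|10⟩ + (0.6362 + 0.3277i)|11⟩

C-S leaves the control-|0⟩ kets |00⟩, |01⟩ unchanged and applies S to qubit 1 on the control-|1⟩ pair (|10⟩, |11⟩).
S = [[1, 0], [0, i]].
With a = amp(|10⟩) = (-0.06746 - 0.6669i) and b = amp(|11⟩) = (0.3277 - 0.6362i):
new amp(|10⟩) = (1)·a = (-0.06746 - 0.6669i)
new amp(|11⟩) = (i)·b = (0.6362 + 0.3277i)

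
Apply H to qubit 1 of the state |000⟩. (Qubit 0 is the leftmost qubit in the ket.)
1/√2|000⟩ + 1/√2|010⟩

H on qubit 1 mixes each pair of kets that differ only in qubit 1: amplitudes (a, b) of (|…0…⟩, |…1…⟩) become ((a + b)/√2, (a − b)/√2). Kets absent from the input have amplitude 0.
(|000⟩, |010⟩): (a, b) = (1, 0) → (1/√2, 1/√2)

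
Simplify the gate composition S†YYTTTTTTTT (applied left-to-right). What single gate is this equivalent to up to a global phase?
S†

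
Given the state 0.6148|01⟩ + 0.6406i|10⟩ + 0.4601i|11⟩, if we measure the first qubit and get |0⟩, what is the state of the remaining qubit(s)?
|1⟩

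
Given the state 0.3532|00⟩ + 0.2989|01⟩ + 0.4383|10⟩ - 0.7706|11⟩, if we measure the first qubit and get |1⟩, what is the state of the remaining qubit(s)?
0.4944|0⟩ - 0.8692|1⟩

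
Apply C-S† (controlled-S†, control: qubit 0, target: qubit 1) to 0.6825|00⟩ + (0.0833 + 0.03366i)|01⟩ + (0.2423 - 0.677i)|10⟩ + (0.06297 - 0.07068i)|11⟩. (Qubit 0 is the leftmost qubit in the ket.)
0.6825|00⟩ + (0.0833 + 0.03366i)|01⟩ + (0.2423 - 0.677i)|10⟩ + (-0.07068 - 0.06297i)|11⟩

C-S† leaves the control-|0⟩ kets |00⟩, |01⟩ unchanged and applies S† to qubit 1 on the control-|1⟩ pair (|10⟩, |11⟩).
S† = [[1, 0], [0, -i]].
With a = amp(|10⟩) = (0.2423 - 0.677i) and b = amp(|11⟩) = (0.06297 - 0.07068i):
new amp(|10⟩) = (1)·a = (0.2423 - 0.677i)
new amp(|11⟩) = (-i)·b = (-0.07068 - 0.06297i)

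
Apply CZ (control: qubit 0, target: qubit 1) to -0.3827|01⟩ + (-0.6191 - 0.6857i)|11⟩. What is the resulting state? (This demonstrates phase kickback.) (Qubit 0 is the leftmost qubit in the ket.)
-0.3827|01⟩ + (0.6191 + 0.6857i)|11⟩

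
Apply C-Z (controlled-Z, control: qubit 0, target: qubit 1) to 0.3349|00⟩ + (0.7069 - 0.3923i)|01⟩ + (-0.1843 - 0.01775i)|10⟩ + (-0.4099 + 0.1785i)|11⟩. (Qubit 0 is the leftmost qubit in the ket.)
0.3349|00⟩ + (0.7069 - 0.3923i)|01⟩ + (-0.1843 - 0.01775i)|10⟩ + (0.4099 - 0.1785i)|11⟩

C-Z leaves the control-|0⟩ kets |00⟩, |01⟩ unchanged and applies Z to qubit 1 on the control-|1⟩ pair (|10⟩, |11⟩).
Z = [[1, 0], [0, -1]].
With a = amp(|10⟩) = (-0.1843 - 0.01775i) and b = amp(|11⟩) = (-0.4099 + 0.1785i):
new amp(|10⟩) = (1)·a = (-0.1843 - 0.01775i)
new amp(|11⟩) = (-1)·b = (0.4099 - 0.1785i)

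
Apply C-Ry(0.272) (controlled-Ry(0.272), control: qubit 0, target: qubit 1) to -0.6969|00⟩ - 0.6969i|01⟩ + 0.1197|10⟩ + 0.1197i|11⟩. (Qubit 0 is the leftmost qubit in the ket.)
-0.6969|00⟩ - 0.6969i|01⟩ + (0.1186 - 0.01623i)|10⟩ + (0.01623 + 0.1186i)|11⟩

C-Ry(0.272) leaves the control-|0⟩ kets |00⟩, |01⟩ unchanged and applies Ry(0.272) to qubit 1 on the control-|1⟩ pair (|10⟩, |11⟩).
Ry(0.272) = [[cos(θ/2), −sin(θ/2)], [sin(θ/2), cos(θ/2)]]; θ = 0.272, cos(θ/2) ≈ 0.990766, sin(θ/2) ≈ 0.135581.
With a = amp(|10⟩) = 0.1197 and b = amp(|11⟩) = 0.1197i:
new amp(|10⟩) = (0.990766)·a + (-0.135581)·b = (0.1186 - 0.01623i)
new amp(|11⟩) = (0.135581)·a + (0.990766)·b = (0.01623 + 0.1186i)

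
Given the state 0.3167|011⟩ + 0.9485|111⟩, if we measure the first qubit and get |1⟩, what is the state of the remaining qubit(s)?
|11⟩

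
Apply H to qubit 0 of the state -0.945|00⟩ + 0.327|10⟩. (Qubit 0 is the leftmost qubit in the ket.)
-0.437|00⟩ - 0.8994|10⟩

H on qubit 0 mixes each pair of kets that differ only in qubit 0: amplitudes (a, b) of (|…0…⟩, |…1…⟩) become ((a + b)/√2, (a − b)/√2). Kets absent from the input have amplitude 0.
(|00⟩, |10⟩): (a, b) = (-0.945, 0.327) → (-0.437, -0.8994)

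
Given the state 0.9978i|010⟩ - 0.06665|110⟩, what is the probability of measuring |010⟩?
0.9956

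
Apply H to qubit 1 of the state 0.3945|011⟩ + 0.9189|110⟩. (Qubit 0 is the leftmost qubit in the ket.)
0.279|001⟩ - 0.279|011⟩ + 0.6498|100⟩ - 0.6498|110⟩

H on qubit 1 mixes each pair of kets that differ only in qubit 1: amplitudes (a, b) of (|…0…⟩, |…1…⟩) become ((a + b)/√2, (a − b)/√2). Kets absent from the input have amplitude 0.
(|001⟩, |011⟩): (a, b) = (0, 0.3945) → (0.279, -0.279)
(|100⟩, |110⟩): (a, b) = (0, 0.9189) → (0.6498, -0.6498)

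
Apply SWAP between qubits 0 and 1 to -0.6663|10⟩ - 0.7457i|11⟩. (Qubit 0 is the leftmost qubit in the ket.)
-0.6663|01⟩ - 0.7457i|11⟩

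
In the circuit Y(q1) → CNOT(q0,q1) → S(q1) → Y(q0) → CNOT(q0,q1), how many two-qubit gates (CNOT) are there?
2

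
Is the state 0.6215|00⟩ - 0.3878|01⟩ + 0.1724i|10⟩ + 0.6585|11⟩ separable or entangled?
Entangled

Writing the state as a|00⟩ + b|01⟩ + c|10⟩ + d|11⟩, it is a product state iff ad − bc = 0.
Here (a, b, c, d) = (0.6215, -0.3878, 0.1724i, 0.6585): ad − bc = (0.6215)(0.6585) − (-0.3878)(0.1724i) = (0.4093 + 0.06686i) ≠ 0, so the state is entangled.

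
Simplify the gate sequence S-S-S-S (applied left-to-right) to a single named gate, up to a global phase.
I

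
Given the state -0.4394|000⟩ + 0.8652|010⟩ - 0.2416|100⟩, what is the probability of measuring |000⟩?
0.1931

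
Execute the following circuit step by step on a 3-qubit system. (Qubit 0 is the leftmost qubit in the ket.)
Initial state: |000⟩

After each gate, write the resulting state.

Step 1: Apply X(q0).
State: |100⟩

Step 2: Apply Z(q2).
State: |100⟩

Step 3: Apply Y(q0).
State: -i|000⟩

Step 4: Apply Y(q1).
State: |010⟩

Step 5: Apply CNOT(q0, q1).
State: |010⟩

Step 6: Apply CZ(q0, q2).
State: |010⟩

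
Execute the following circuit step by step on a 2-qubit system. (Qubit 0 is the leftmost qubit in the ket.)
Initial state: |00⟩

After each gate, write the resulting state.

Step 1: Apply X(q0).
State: |10⟩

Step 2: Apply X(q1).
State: |11⟩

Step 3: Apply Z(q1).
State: -|11⟩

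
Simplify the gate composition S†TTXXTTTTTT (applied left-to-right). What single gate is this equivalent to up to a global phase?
S†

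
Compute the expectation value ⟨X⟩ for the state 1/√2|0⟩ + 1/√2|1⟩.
1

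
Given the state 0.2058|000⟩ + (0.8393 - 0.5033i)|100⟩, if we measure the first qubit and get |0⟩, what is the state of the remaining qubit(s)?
|00⟩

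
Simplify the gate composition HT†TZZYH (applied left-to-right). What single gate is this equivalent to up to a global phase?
Y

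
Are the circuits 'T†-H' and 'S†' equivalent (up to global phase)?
No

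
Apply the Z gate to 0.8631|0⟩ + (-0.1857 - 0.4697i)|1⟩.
0.8631|0⟩ + (0.1857 + 0.4697i)|1⟩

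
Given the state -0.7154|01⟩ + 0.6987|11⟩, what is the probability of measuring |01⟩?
0.5118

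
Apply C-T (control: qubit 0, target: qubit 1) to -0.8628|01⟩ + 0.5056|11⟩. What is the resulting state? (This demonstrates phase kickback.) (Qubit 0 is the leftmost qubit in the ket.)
-0.8628|01⟩ + (0.3575 + 0.3575i)|11⟩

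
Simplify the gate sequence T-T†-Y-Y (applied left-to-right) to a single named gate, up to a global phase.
I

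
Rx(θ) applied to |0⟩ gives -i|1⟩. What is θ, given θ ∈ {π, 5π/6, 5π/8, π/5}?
π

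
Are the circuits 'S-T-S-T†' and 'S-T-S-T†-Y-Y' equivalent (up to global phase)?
Yes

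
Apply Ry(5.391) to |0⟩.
-0.9021|0⟩ + 0.4314|1⟩

Ry(5.391) = [[cos(θ/2), −sin(θ/2)], [sin(θ/2), cos(θ/2)]]; θ = 5.391, cos(θ/2) ≈ -0.90214, sin(θ/2) ≈ 0.431444.
With a = amp(|0⟩) = 1 and b = amp(|1⟩) = 0:
new amp(|0⟩) = (-0.90214)·a + (-0.431444)·b = -0.9021
new amp(|1⟩) = (0.431444)·a + (-0.90214)·b = 0.4314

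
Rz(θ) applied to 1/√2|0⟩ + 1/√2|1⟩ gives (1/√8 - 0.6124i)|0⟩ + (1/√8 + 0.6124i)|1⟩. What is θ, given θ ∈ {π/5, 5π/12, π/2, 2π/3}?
2π/3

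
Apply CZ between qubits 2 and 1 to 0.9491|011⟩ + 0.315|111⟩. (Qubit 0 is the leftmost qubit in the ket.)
-0.9491|011⟩ - 0.315|111⟩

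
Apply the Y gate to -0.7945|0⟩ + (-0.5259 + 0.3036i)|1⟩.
(0.3036 + 0.5259i)|0⟩ - 0.7945i|1⟩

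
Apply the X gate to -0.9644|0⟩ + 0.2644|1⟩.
0.2644|0⟩ - 0.9644|1⟩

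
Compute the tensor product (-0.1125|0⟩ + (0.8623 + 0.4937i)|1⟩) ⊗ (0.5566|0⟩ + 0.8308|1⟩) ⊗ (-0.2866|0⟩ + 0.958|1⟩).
0.01795|000⟩ - 0.05999|001⟩ + 0.02679|010⟩ - 0.08954|011⟩ + (-0.1376 - 0.07876i)|100⟩ + (0.4598 + 0.2633i)|101⟩ + (-0.2053 - 0.1176i)|110⟩ + (0.6863 + 0.3929i)|111⟩

amp(|b₁b₂…⟩) = product of the factor amplitudes for bits b₁, b₂, …; only kets whose every factor amplitude is nonzero survive.
|000⟩: (-0.1125)(0.5566)(-0.2866) = 0.01795
|001⟩: (-0.1125)(0.5566)(0.958) = -0.05999
|010⟩: (-0.1125)(0.8308)(-0.2866) = 0.02679
|011⟩: (-0.1125)(0.8308)(0.958) = -0.08954
|100⟩: (0.8623 + 0.4937i)(0.5566)(-0.2866) = (-0.1376 - 0.07876i)
|101⟩: (0.8623 + 0.4937i)(0.5566)(0.958) = (0.4598 + 0.2633i)
|110⟩: (0.8623 + 0.4937i)(0.8308)(-0.2866) = (-0.2053 - 0.1176i)
|111⟩: (0.8623 + 0.4937i)(0.8308)(0.958) = (0.6863 + 0.3929i)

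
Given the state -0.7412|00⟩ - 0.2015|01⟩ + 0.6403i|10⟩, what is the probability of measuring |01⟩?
0.0406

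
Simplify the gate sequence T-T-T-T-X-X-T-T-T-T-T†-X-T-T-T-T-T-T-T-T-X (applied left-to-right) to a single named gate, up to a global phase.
T†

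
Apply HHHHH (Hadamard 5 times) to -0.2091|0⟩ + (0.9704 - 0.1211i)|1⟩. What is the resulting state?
(0.5383 - 0.08563i)|0⟩ + (-0.834 + 0.08563i)|1⟩

H² = I, so H^5 = H: a single Hadamard. With (a, b) = (-0.2091, (0.9704 - 0.1211i)), H gives ((a + b)/√2, (a − b)/√2) = ((0.5383 - 0.08563i), (-0.834 + 0.08563i)).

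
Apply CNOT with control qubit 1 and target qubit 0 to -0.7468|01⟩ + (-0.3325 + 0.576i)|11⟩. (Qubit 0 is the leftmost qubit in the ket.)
(-0.3325 + 0.576i)|01⟩ - 0.7468|11⟩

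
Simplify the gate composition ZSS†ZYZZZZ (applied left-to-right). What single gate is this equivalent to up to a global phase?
Y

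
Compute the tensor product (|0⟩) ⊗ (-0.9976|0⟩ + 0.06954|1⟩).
-0.9976|00⟩ + 0.06954|01⟩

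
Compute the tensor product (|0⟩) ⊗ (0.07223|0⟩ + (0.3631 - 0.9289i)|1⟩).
0.07223|00⟩ + (0.3631 - 0.9289i)|01⟩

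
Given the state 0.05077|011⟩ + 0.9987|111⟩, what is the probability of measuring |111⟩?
0.9974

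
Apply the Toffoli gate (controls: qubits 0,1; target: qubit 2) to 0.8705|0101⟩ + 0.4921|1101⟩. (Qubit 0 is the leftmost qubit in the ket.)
0.8705|0101⟩ + 0.4921|1111⟩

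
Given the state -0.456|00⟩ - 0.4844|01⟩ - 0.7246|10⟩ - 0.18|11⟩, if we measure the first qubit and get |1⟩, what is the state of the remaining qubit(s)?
-0.9705|0⟩ - 0.2411|1⟩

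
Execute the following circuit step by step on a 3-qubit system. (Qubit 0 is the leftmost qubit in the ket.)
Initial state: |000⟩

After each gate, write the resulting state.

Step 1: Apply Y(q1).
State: i|010⟩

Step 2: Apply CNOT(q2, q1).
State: i|010⟩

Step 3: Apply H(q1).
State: (1/√2)i|000⟩ - (1/√2)i|010⟩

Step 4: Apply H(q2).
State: (1/2)i|000⟩ + (1/2)i|001⟩ - (1/2)i|010⟩ - (1/2)i|011⟩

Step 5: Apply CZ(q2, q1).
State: (1/2)i|000⟩ + (1/2)i|001⟩ - (1/2)i|010⟩ + (1/2)i|011⟩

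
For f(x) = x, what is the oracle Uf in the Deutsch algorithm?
CNOT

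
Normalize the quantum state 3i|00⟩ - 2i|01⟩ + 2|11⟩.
0.7276i|00⟩ - 0.4851i|01⟩ + 0.4851|11⟩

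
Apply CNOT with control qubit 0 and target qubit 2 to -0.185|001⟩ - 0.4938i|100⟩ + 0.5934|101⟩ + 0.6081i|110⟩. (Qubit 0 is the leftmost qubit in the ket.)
-0.185|001⟩ + 0.5934|100⟩ - 0.4938i|101⟩ + 0.6081i|111⟩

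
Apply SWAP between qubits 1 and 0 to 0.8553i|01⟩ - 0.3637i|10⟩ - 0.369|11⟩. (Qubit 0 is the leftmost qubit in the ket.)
-0.3637i|01⟩ + 0.8553i|10⟩ - 0.369|11⟩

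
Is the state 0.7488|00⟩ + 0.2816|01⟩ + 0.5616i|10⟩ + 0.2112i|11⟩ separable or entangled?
Separable

Writing the state as a|00⟩ + b|01⟩ + c|10⟩ + d|11⟩, it is a product state iff ad − bc = 0.
Here (a, b, c, d) = (0.7488, 0.2816, 0.5616i, 0.2112i): ad − bc = (0.7488)(0.2112i) − (0.2816)(0.5616i) = 0, so the state is separable.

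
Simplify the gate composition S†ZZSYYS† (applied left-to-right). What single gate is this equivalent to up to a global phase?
S†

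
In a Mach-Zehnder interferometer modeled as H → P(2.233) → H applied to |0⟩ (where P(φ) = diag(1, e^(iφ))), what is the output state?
(0.1926 + 0.3943i)|0⟩ + (0.8074 - 0.3943i)|1⟩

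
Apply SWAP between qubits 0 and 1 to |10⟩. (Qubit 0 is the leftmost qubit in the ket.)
|01⟩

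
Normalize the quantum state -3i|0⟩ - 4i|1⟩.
-0.6i|0⟩ - 0.8i|1⟩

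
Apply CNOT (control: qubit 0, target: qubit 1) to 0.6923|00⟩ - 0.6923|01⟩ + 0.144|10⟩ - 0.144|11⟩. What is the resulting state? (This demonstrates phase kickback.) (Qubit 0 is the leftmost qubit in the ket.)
0.6923|00⟩ - 0.6923|01⟩ - 0.144|10⟩ + 0.144|11⟩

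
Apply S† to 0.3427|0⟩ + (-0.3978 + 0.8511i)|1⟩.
0.3427|0⟩ + (0.8511 + 0.3978i)|1⟩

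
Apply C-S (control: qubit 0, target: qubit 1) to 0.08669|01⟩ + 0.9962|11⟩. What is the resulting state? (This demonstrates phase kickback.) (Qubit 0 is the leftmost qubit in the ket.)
0.08669|01⟩ + 0.9962i|11⟩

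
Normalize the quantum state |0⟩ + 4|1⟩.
0.2425|0⟩ + 0.9701|1⟩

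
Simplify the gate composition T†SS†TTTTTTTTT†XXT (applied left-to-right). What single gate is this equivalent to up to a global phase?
T†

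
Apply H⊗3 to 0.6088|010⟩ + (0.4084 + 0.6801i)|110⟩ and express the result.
(0.3596 + 0.2405i)|000⟩ + (0.3596 + 0.2405i)|001⟩ + (-0.3596 - 0.2405i)|010⟩ + (-0.3596 - 0.2405i)|011⟩ + (0.07085 - 0.2405i)|100⟩ + (0.07085 - 0.2405i)|101⟩ + (-0.07085 + 0.2405i)|110⟩ + (-0.07085 + 0.2405i)|111⟩

H⊗3 gives amp(|y⟩) = (1/2√2) Σ_x (−1)^(x·y) amp(|x⟩), where x·y is the number of positions in which both x and y have a 1.
|000⟩: (0.6088 + (0.4084 + 0.6801i))/(2√2) = (0.3596 + 0.2405i)
|001⟩: (0.6088 + (0.4084 + 0.6801i))/(2√2) = (0.3596 + 0.2405i)
|010⟩: (-0.6088 - (0.4084 + 0.6801i))/(2√2) = (-0.3596 - 0.2405i)
|011⟩: (-0.6088 - (0.4084 + 0.6801i))/(2√2) = (-0.3596 - 0.2405i)
|100⟩: (0.6088 - (0.4084 + 0.6801i))/(2√2) = (0.07085 - 0.2405i)
|101⟩: (0.6088 - (0.4084 + 0.6801i))/(2√2) = (0.07085 - 0.2405i)
|110⟩: (-0.6088 + (0.4084 + 0.6801i))/(2√2) = (-0.07085 + 0.2405i)
|111⟩: (-0.6088 + (0.4084 + 0.6801i))/(2√2) = (-0.07085 + 0.2405i)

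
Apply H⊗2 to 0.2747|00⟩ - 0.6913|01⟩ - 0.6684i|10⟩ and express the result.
(-0.2083 - 0.3342i)|00⟩ + (0.483 - 0.3342i)|01⟩ + (-0.2083 + 0.3342i)|10⟩ + (0.483 + 0.3342i)|11⟩

H⊗2 gives amp(|y⟩) = (1/2) Σ_x (−1)^(x·y) amp(|x⟩), where x·y is the number of positions in which both x and y have a 1.
|00⟩: (0.2747 - 0.6913 - 0.6684i)/2 = (-0.2083 - 0.3342i)
|01⟩: (0.2747 + 0.6913 - 0.6684i)/2 = (0.483 - 0.3342i)
|10⟩: (0.2747 - 0.6913 + 0.6684i)/2 = (-0.2083 + 0.3342i)
|11⟩: (0.2747 + 0.6913 + 0.6684i)/2 = (0.483 + 0.3342i)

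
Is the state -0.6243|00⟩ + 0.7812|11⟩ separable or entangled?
Entangled

Writing the state as a|00⟩ + b|01⟩ + c|10⟩ + d|11⟩, it is a product state iff ad − bc = 0.
Here (a, b, c, d) = (-0.6243, 0, 0, 0.7812): ad − bc = (-0.6243)(0.7812) − (0)(0) = -0.4877 ≠ 0, so the state is entangled.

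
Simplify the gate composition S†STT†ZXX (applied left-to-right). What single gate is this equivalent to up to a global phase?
Z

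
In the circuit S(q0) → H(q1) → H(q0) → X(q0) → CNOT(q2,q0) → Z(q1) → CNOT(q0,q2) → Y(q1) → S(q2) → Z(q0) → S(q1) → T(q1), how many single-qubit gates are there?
10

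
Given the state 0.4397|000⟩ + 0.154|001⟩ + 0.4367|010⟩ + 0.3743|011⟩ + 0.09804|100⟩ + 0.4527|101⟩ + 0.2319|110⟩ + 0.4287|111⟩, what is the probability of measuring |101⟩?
0.2049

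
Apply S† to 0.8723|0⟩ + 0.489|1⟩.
0.8723|0⟩ - 0.489i|1⟩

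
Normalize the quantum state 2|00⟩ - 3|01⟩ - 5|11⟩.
0.3244|00⟩ - 0.4867|01⟩ - 0.8111|11⟩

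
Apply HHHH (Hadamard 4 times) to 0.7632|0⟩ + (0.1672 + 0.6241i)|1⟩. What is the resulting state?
0.7632|0⟩ + (0.1672 + 0.6241i)|1⟩

H² = I, so an even number of Hadamards cancels: H^4 = I and the state is unchanged.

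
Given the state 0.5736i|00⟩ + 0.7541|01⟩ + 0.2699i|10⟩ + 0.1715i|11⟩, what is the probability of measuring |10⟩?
0.07285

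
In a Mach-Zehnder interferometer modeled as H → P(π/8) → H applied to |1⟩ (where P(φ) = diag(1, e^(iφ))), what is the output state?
(0.03806 - 0.1913i)|0⟩ + (0.9619 + 0.1913i)|1⟩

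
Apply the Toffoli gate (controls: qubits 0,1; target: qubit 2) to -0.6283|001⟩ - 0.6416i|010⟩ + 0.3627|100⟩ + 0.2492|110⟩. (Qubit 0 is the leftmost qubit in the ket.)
-0.6283|001⟩ - 0.6416i|010⟩ + 0.3627|100⟩ + 0.2492|111⟩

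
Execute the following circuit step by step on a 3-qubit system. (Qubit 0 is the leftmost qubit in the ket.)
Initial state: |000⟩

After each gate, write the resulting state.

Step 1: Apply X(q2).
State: |001⟩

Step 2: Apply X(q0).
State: |101⟩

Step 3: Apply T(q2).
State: (1/√2 + (1/√2)i)|101⟩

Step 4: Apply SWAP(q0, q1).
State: (1/√2 + (1/√2)i)|011⟩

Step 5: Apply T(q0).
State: (1/√2 + (1/√2)i)|011⟩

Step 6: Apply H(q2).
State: (1/2 + (1/2)i)|010⟩ + (-1/2 - (1/2)i)|011⟩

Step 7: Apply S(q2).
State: (1/2 + (1/2)i)|010⟩ + (1/2 - (1/2)i)|011⟩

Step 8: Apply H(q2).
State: 1/√2|010⟩ + (1/√2)i|011⟩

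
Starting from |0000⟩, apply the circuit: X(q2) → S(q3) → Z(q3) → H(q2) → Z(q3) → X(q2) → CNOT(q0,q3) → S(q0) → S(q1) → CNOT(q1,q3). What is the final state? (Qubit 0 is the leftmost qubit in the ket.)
-1/√2|0000⟩ + 1/√2|0010⟩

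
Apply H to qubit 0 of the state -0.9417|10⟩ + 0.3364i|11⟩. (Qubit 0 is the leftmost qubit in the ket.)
-0.6659|00⟩ + 0.2379i|01⟩ + 0.6659|10⟩ - 0.2379i|11⟩

H on qubit 0 mixes each pair of kets that differ only in qubit 0: amplitudes (a, b) of (|…0…⟩, |…1…⟩) become ((a + b)/√2, (a − b)/√2). Kets absent from the input have amplitude 0.
(|00⟩, |10⟩): (a, b) = (0, -0.9417) → (-0.6659, 0.6659)
(|01⟩, |11⟩): (a, b) = (0, 0.3364i) → (0.2379i, -0.2379i)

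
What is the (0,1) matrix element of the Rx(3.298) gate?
-0.9969i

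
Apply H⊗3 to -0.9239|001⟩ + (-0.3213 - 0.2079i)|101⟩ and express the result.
(-0.4402 - 0.0735i)|000⟩ + (0.4402 + 0.0735i)|001⟩ + (-0.4402 - 0.0735i)|010⟩ + (0.4402 + 0.0735i)|011⟩ + (-0.2131 + 0.0735i)|100⟩ + (0.2131 - 0.0735i)|101⟩ + (-0.2131 + 0.0735i)|110⟩ + (0.2131 - 0.0735i)|111⟩

H⊗3 gives amp(|y⟩) = (1/2√2) Σ_x (−1)^(x·y) amp(|x⟩), where x·y is the number of positions in which both x and y have a 1.
|000⟩: (-0.9239 + (-0.3213 - 0.2079i))/(2√2) = (-0.4402 - 0.0735i)
|001⟩: (0.9239 - (-0.3213 - 0.2079i))/(2√2) = (0.4402 + 0.0735i)
|010⟩: (-0.9239 + (-0.3213 - 0.2079i))/(2√2) = (-0.4402 - 0.0735i)
|011⟩: (0.9239 - (-0.3213 - 0.2079i))/(2√2) = (0.4402 + 0.0735i)
|100⟩: (-0.9239 - (-0.3213 - 0.2079i))/(2√2) = (-0.2131 + 0.0735i)
|101⟩: (0.9239 + (-0.3213 - 0.2079i))/(2√2) = (0.2131 - 0.0735i)
|110⟩: (-0.9239 - (-0.3213 - 0.2079i))/(2√2) = (-0.2131 + 0.0735i)
|111⟩: (0.9239 + (-0.3213 - 0.2079i))/(2√2) = (0.2131 - 0.0735i)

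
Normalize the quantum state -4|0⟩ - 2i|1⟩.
-0.8944|0⟩ - (1/√5)i|1⟩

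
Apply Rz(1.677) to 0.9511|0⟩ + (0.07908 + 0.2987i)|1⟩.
(0.6359 - 0.7073i)|0⟩ + (-0.1693 + 0.2585i)|1⟩

Rz(1.677) = [[e^(−iθ/2), 0], [0, e^(iθ/2)]] with e^(±iθ/2) = cos(θ/2) ± i·sin(θ/2); θ = 1.677, cos(θ/2) ≈ 0.668579, sin(θ/2) ≈ 0.743641.
With a = amp(|0⟩) = 0.9511 and b = amp(|1⟩) = (0.07908 + 0.2987i):
new amp(|0⟩) = (0.668579 - 0.743641i)·a = (0.6359 - 0.7073i)
new amp(|1⟩) = (0.668579 + 0.743641i)·b = (-0.1693 + 0.2585i)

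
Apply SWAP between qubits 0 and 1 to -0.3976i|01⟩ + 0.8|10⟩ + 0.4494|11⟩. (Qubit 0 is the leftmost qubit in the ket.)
0.8|01⟩ - 0.3976i|10⟩ + 0.4494|11⟩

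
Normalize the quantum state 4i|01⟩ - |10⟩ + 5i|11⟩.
0.6172i|01⟩ - 0.1543|10⟩ + 0.7715i|11⟩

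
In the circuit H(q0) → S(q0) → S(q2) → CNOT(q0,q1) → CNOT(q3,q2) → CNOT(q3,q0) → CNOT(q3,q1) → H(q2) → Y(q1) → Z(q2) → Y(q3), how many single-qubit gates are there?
7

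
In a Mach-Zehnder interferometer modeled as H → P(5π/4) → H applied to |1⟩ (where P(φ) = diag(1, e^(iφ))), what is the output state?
(0.8536 + (1/√8)i)|0⟩ + (0.1464 - (1/√8)i)|1⟩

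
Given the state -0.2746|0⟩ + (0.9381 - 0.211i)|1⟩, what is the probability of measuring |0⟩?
0.07541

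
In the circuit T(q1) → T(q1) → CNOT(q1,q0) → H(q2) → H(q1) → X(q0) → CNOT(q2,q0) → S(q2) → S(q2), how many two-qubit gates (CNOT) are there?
2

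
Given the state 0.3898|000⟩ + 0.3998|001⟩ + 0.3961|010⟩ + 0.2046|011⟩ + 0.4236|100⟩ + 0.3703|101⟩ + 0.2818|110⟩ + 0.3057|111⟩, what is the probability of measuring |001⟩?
0.1598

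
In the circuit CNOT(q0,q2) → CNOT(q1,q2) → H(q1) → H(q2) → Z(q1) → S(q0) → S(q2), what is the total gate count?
7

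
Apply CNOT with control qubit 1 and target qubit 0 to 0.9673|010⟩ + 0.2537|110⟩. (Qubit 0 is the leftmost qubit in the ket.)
0.2537|010⟩ + 0.9673|110⟩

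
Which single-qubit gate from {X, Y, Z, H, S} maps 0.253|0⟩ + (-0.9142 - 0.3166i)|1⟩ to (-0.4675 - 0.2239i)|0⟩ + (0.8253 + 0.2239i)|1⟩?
H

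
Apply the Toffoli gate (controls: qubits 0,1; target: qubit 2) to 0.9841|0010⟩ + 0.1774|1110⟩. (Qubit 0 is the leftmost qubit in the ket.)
0.9841|0010⟩ + 0.1774|1100⟩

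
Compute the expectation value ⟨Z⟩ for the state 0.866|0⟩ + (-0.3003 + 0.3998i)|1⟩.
0.4999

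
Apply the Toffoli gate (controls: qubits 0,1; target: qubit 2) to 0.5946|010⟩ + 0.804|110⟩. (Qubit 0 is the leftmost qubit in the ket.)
0.5946|010⟩ + 0.804|111⟩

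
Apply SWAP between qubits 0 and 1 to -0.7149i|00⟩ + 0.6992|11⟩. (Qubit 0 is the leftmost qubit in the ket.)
-0.7149i|00⟩ + 0.6992|11⟩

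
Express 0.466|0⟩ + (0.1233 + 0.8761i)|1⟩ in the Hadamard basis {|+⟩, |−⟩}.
(0.4167 + 0.6195i)|+⟩ + (0.2423 - 0.6195i)|−⟩

With |ψ⟩ = α|0⟩ + β|1⟩, the Hadamard-basis coefficients are ⟨+|ψ⟩ = (α + β)/√2 and ⟨−|ψ⟩ = (α − β)/√2.
Here α = 0.466, β = (0.1233 + 0.8761i): (α + β)/√2 = (0.4167 + 0.6195i), (α − β)/√2 = (0.2423 - 0.6195i).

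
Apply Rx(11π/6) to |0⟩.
-0.9659|0⟩ - 0.2588i|1⟩

Rx(11π/6) = [[cos(θ/2), −i·sin(θ/2)], [−i·sin(θ/2), cos(θ/2)]]; θ = 11π/6, cos(θ/2) ≈ -0.965926, sin(θ/2) ≈ 0.258819.
With a = amp(|0⟩) = 1 and b = amp(|1⟩) = 0:
new amp(|0⟩) = (-0.965926)·a + (-0.258819i)·b = -0.9659
new amp(|1⟩) = (-0.258819i)·a + (-0.965926)·b = -0.2588i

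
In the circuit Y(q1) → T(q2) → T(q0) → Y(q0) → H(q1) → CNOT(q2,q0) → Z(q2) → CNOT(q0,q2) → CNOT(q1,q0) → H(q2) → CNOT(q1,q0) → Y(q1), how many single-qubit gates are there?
8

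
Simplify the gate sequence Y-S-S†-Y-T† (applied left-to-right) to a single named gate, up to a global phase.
T†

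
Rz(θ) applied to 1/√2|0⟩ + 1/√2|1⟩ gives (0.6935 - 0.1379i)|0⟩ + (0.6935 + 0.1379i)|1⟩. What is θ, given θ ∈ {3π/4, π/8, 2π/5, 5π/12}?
π/8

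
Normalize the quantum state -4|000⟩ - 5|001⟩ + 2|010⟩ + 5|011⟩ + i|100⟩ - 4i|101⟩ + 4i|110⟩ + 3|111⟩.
-1/√7|000⟩ - 0.4725|001⟩ + 0.189|010⟩ + 0.4725|011⟩ + 0.09449i|100⟩ - (1/√7)i|101⟩ + (1/√7)i|110⟩ + 0.2835|111⟩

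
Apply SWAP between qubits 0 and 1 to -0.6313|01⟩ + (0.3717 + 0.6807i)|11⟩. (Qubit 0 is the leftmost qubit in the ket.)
-0.6313|10⟩ + (0.3717 + 0.6807i)|11⟩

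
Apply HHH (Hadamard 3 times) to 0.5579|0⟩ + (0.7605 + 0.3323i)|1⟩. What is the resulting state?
(0.9322 + 0.235i)|0⟩ + (-0.1433 - 0.235i)|1⟩

H² = I, so H^3 = H: a single Hadamard. With (a, b) = (0.5579, (0.7605 + 0.3323i)), H gives ((a + b)/√2, (a − b)/√2) = ((0.9322 + 0.235i), (-0.1433 - 0.235i)).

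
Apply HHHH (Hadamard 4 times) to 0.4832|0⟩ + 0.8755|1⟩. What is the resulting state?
0.4832|0⟩ + 0.8755|1⟩

H² = I, so an even number of Hadamards cancels: H^4 = I and the state is unchanged.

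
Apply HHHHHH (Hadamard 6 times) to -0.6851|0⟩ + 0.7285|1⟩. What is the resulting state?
-0.6851|0⟩ + 0.7285|1⟩

H² = I, so an even number of Hadamards cancels: H^6 = I and the state is unchanged.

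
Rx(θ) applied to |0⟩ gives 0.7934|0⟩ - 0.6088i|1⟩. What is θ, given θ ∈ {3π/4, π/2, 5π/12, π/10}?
5π/12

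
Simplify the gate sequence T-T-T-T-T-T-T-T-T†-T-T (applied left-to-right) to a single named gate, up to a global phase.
T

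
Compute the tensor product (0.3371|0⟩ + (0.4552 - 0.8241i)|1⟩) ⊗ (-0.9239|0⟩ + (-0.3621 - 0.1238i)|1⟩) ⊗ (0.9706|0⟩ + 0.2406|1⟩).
-0.3023|000⟩ - 0.07493|001⟩ + (-0.1185 - 0.04051i)|010⟩ + (-0.02937 - 0.01004i)|011⟩ + (-0.4082 + 0.739i)|100⟩ + (-0.1012 + 0.1832i)|101⟩ + (-0.259 + 0.2349i)|110⟩ + (-0.0642 + 0.05824i)|111⟩

amp(|b₁b₂…⟩) = product of the factor amplitudes for bits b₁, b₂, …; only kets whose every factor amplitude is nonzero survive.
|000⟩: (0.3371)(-0.9239)(0.9706) = -0.3023
|001⟩: (0.3371)(-0.9239)(0.2406) = -0.07493
|010⟩: (0.3371)(-0.3621 - 0.1238i)(0.9706) = (-0.1185 - 0.04051i)
|011⟩: (0.3371)(-0.3621 - 0.1238i)(0.2406) = (-0.02937 - 0.01004i)
|100⟩: (0.4552 - 0.8241i)(-0.9239)(0.9706) = (-0.4082 + 0.739i)
|101⟩: (0.4552 - 0.8241i)(-0.9239)(0.2406) = (-0.1012 + 0.1832i)
|110⟩: (0.4552 - 0.8241i)(-0.3621 - 0.1238i)(0.9706) = (-0.259 + 0.2349i)
|111⟩: (0.4552 - 0.8241i)(-0.3621 - 0.1238i)(0.2406) = (-0.0642 + 0.05824i)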